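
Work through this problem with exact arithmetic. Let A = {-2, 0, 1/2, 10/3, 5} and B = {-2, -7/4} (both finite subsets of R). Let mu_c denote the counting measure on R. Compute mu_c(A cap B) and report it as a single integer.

Counting measure on a finite set equals cardinality. mu_c(A cap B) = |A cap B| (elements appearing in both).
Enumerating the elements of A that also lie in B gives 1 element(s).
So mu_c(A cap B) = 1.

1


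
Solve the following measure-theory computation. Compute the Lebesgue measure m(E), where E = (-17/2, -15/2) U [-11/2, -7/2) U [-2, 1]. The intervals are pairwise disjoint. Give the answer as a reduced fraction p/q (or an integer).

For pairwise disjoint intervals, m(union_i I_i) = sum_i m(I_i),
and m is invariant under swapping open/closed endpoints (single points have measure 0).
So m(E) = sum_i (b_i - a_i).
  I_1 has length -15/2 - (-17/2) = 1.
  I_2 has length -7/2 - (-11/2) = 2.
  I_3 has length 1 - (-2) = 3.
Summing:
  m(E) = 1 + 2 + 3 = 6.

6


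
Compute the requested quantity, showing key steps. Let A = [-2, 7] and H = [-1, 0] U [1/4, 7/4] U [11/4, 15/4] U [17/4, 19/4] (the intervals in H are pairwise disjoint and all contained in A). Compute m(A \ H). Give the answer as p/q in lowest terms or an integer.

The ambient interval has length m(A) = 7 - (-2) = 9.
Since the holes are disjoint and sit inside A, by finite additivity
  m(H) = sum_i (b_i - a_i), and m(A \ H) = m(A) - m(H).
Computing the hole measures:
  m(H_1) = 0 - (-1) = 1.
  m(H_2) = 7/4 - 1/4 = 3/2.
  m(H_3) = 15/4 - 11/4 = 1.
  m(H_4) = 19/4 - 17/4 = 1/2.
Summed: m(H) = 1 + 3/2 + 1 + 1/2 = 4.
So m(A \ H) = 9 - 4 = 5.

5


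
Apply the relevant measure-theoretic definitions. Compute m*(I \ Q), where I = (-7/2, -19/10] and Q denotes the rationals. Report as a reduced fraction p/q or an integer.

The interval I = (-7/2, -19/10] has m(I) = -19/10 - (-7/2) = 8/5 (endpoints are measure-zero, so open/closed/half-open agree). Write I = (I cap Q) u (I \ Q). The rationals in I are countable, so m*(I cap Q) = 0 (cover each rational by intervals whose total length is arbitrarily small). By countable subadditivity m*(I) <= m*(I cap Q) + m*(I \ Q), hence m*(I \ Q) >= m(I) = 8/5. The reverse inequality m*(I \ Q) <= m*(I) = 8/5 is trivial since (I \ Q) is a subset of I. Therefore m*(I \ Q) = 8/5.

8/5


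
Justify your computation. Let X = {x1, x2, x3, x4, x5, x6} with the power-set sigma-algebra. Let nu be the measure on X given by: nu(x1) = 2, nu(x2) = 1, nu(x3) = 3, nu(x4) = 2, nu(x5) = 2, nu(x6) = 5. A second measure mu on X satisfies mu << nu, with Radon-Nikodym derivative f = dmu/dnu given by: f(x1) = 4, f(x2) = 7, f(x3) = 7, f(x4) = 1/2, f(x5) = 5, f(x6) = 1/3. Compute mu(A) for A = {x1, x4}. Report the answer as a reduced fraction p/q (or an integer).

By the defining property of the Radon-Nikodym derivative, for every measurable set A,
  mu(A) = integral_A f dnu.
Since nu is a discrete measure concentrated on the atoms of X, the integral over A reduces to the sum
  mu(A) = sum_{x in A} f(x) * nu({x}).
Computing each term:
  x1: f(x1) * nu(x1) = 4 * 2 = 8.
  x4: f(x4) * nu(x4) = 1/2 * 2 = 1.
Summing: mu(A) = 8 + 1 = 9.

9


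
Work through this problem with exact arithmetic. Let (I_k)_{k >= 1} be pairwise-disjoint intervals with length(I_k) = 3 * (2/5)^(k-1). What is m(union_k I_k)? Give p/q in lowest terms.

By countable additivity of the Lebesgue measure on pairwise disjoint measurable sets,
  m(union_{k >= 1} I_k) = sum_{k >= 1} m(I_k) = sum_{k >= 1} a * r^(k-1),
  with a = 3 and r = 2/5.
Since 0 < r = 2/5 < 1, the geometric series converges:
  sum_{k >= 1} a * r^(k-1) = a / (1 - r).
  = 3 / (1 - 2/5)
  = 3 / (3/5)
  = 5.

5


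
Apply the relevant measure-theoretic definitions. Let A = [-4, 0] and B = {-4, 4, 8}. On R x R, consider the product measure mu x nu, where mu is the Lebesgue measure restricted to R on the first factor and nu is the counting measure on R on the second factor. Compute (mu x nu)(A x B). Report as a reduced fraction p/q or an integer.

For a measurable rectangle A x B, the product measure satisfies
  (mu x nu)(A x B) = mu(A) * nu(B).
  mu(A) = 4.
  nu(B) = 3.
  (mu x nu)(A x B) = 4 * 3 = 12.

12


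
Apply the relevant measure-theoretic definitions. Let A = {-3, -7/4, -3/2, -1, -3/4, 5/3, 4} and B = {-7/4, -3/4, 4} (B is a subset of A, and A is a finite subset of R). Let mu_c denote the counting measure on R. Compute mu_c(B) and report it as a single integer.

Counting measure assigns mu_c(E) = |E| (number of elements) when E is finite.
B has 3 element(s), so mu_c(B) = 3.

3


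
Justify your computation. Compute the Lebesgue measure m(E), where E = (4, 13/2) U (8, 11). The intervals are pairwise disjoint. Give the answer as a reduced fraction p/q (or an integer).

For pairwise disjoint intervals, m(union_i I_i) = sum_i m(I_i),
and m is invariant under swapping open/closed endpoints (single points have measure 0).
So m(E) = sum_i (b_i - a_i).
  I_1 has length 13/2 - 4 = 5/2.
  I_2 has length 11 - 8 = 3.
Summing:
  m(E) = 5/2 + 3 = 11/2.

11/2


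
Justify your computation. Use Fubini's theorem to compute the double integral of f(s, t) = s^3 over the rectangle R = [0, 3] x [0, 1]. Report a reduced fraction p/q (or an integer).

f(s, t) is a tensor product of a function of s and a function of t, and both factors are bounded continuous (hence Lebesgue integrable) on the rectangle, so Fubini's theorem applies:
  integral_R f d(m x m) = (integral_a1^b1 s^3 ds) * (integral_a2^b2 1 dt).
Inner integral in s: integral_{0}^{3} s^3 ds = (3^4 - 0^4)/4
  = 81/4.
Inner integral in t: integral_{0}^{1} 1 dt = (1^1 - 0^1)/1
  = 1.
Product: (81/4) * (1) = 81/4.

81/4


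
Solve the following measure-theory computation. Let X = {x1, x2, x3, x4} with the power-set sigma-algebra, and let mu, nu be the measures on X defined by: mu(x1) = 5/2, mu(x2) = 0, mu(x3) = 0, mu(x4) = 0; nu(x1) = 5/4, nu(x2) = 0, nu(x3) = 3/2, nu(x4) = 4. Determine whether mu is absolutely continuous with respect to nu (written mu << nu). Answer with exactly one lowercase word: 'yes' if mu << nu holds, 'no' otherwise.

mu << nu means: every nu-null measurable set is also mu-null; equivalently, for every atom x, if nu({x}) = 0 then mu({x}) = 0.
Checking each atom:
  x1: nu = 5/4 > 0 -> no constraint.
  x2: nu = 0, mu = 0 -> consistent with mu << nu.
  x3: nu = 3/2 > 0 -> no constraint.
  x4: nu = 4 > 0 -> no constraint.
No atom violates the condition. Therefore mu << nu.

yes


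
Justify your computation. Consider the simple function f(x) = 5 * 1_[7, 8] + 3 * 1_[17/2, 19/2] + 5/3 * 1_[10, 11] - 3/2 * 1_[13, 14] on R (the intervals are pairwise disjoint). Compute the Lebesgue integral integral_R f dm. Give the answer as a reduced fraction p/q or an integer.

For a simple function f = sum_i c_i * 1_{A_i} with disjoint A_i,
  integral f dm = sum_i c_i * m(A_i).
Lengths of the A_i:
  m(A_1) = 8 - 7 = 1.
  m(A_2) = 19/2 - 17/2 = 1.
  m(A_3) = 11 - 10 = 1.
  m(A_4) = 14 - 13 = 1.
Contributions c_i * m(A_i):
  (5) * (1) = 5.
  (3) * (1) = 3.
  (5/3) * (1) = 5/3.
  (-3/2) * (1) = -3/2.
Total: 5 + 3 + 5/3 - 3/2 = 49/6.

49/6


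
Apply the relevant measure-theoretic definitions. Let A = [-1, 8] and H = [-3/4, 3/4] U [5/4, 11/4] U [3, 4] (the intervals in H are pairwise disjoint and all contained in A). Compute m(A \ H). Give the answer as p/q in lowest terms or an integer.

The ambient interval has length m(A) = 8 - (-1) = 9.
Since the holes are disjoint and sit inside A, by finite additivity
  m(H) = sum_i (b_i - a_i), and m(A \ H) = m(A) - m(H).
Computing the hole measures:
  m(H_1) = 3/4 - (-3/4) = 3/2.
  m(H_2) = 11/4 - 5/4 = 3/2.
  m(H_3) = 4 - 3 = 1.
Summed: m(H) = 3/2 + 3/2 + 1 = 4.
So m(A \ H) = 9 - 4 = 5.

5


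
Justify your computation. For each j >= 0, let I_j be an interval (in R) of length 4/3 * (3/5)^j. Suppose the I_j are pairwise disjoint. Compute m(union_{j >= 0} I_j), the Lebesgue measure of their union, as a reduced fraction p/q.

By countable additivity of the Lebesgue measure on pairwise disjoint measurable sets,
  m(union_{j >= 0} I_j) = sum_{j >= 0} m(I_j) = sum_{j >= 0} a * r^j,
  with a = 4/3 and r = 3/5.
Since 0 < r = 3/5 < 1, the geometric series converges:
  sum_{j >= 0} a * r^j = a / (1 - r).
  = 4/3 / (1 - 3/5)
  = 4/3 / (2/5)
  = 10/3.

10/3


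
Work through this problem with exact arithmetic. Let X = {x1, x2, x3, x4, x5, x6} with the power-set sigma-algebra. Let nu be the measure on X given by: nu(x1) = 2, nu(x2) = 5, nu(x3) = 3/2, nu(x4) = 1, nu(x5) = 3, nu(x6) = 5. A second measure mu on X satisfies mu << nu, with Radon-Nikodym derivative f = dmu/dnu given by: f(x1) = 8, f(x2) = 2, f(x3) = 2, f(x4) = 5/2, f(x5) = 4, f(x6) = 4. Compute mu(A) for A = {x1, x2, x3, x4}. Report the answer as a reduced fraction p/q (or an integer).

By the defining property of the Radon-Nikodym derivative, for every measurable set A,
  mu(A) = integral_A f dnu.
Since nu is a discrete measure concentrated on the atoms of X, the integral over A reduces to the sum
  mu(A) = sum_{x in A} f(x) * nu({x}).
Computing each term:
  x1: f(x1) * nu(x1) = 8 * 2 = 16.
  x2: f(x2) * nu(x2) = 2 * 5 = 10.
  x3: f(x3) * nu(x3) = 2 * 3/2 = 3.
  x4: f(x4) * nu(x4) = 5/2 * 1 = 5/2.
Summing: mu(A) = 16 + 10 + 3 + 5/2 = 63/2.

63/2


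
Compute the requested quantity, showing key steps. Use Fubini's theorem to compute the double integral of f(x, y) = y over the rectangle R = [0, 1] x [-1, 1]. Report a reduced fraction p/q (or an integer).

f(x, y) is a tensor product of a function of x and a function of y, and both factors are bounded continuous (hence Lebesgue integrable) on the rectangle, so Fubini's theorem applies:
  integral_R f d(m x m) = (integral_a1^b1 1 dx) * (integral_a2^b2 y dy).
Inner integral in x: integral_{0}^{1} 1 dx = (1^1 - 0^1)/1
  = 1.
Inner integral in y: integral_{-1}^{1} y dy = (1^2 - (-1)^2)/2
  = 0.
Product: (1) * (0) = 0.

0


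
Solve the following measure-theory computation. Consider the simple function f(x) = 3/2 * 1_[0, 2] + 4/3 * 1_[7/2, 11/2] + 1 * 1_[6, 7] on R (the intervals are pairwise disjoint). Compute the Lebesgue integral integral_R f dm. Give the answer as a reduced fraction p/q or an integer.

For a simple function f = sum_i c_i * 1_{A_i} with disjoint A_i,
  integral f dm = sum_i c_i * m(A_i).
Lengths of the A_i:
  m(A_1) = 2 - 0 = 2.
  m(A_2) = 11/2 - 7/2 = 2.
  m(A_3) = 7 - 6 = 1.
Contributions c_i * m(A_i):
  (3/2) * (2) = 3.
  (4/3) * (2) = 8/3.
  (1) * (1) = 1.
Total: 3 + 8/3 + 1 = 20/3.

20/3


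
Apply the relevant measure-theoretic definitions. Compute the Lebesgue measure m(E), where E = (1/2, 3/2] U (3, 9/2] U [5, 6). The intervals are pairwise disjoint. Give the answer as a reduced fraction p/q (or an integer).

For pairwise disjoint intervals, m(union_i I_i) = sum_i m(I_i),
and m is invariant under swapping open/closed endpoints (single points have measure 0).
So m(E) = sum_i (b_i - a_i).
  I_1 has length 3/2 - 1/2 = 1.
  I_2 has length 9/2 - 3 = 3/2.
  I_3 has length 6 - 5 = 1.
Summing:
  m(E) = 1 + 3/2 + 1 = 7/2.

7/2


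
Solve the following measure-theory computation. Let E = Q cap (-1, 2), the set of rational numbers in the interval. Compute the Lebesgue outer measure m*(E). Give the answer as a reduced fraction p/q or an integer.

The set Q cap (-1, 2) is countable (a subset of the countable set Q). Lebesgue outer measure of any countable set is 0: each singleton {q} has m*({q}) = 0, and by countable subadditivity m*(union_k {q_k}) <= sum_k m*({q_k}) = sum_k 0 = 0. The reverse inequality m*(E) >= 0 is automatic. So m*(Q cap (-1, 2)) = 0.

0


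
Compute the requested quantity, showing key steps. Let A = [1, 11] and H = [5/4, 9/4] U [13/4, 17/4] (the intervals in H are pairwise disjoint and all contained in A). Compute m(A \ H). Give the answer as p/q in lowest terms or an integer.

The ambient interval has length m(A) = 11 - 1 = 10.
Since the holes are disjoint and sit inside A, by finite additivity
  m(H) = sum_i (b_i - a_i), and m(A \ H) = m(A) - m(H).
Computing the hole measures:
  m(H_1) = 9/4 - 5/4 = 1.
  m(H_2) = 17/4 - 13/4 = 1.
Summed: m(H) = 1 + 1 = 2.
So m(A \ H) = 10 - 2 = 8.

8


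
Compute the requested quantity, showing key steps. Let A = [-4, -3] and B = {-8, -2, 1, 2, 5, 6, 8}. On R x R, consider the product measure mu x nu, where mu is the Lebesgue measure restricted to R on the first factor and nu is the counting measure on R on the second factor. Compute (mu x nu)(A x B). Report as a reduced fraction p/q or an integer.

For a measurable rectangle A x B, the product measure satisfies
  (mu x nu)(A x B) = mu(A) * nu(B).
  mu(A) = 1.
  nu(B) = 7.
  (mu x nu)(A x B) = 1 * 7 = 7.

7


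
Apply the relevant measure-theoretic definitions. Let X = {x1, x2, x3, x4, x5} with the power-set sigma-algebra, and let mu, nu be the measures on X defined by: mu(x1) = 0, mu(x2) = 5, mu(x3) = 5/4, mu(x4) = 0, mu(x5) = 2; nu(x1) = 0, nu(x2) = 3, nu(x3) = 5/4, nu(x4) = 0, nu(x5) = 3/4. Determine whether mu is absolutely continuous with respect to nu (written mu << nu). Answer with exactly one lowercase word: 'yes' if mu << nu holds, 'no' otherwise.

mu << nu means: every nu-null measurable set is also mu-null; equivalently, for every atom x, if nu({x}) = 0 then mu({x}) = 0.
Checking each atom:
  x1: nu = 0, mu = 0 -> consistent with mu << nu.
  x2: nu = 3 > 0 -> no constraint.
  x3: nu = 5/4 > 0 -> no constraint.
  x4: nu = 0, mu = 0 -> consistent with mu << nu.
  x5: nu = 3/4 > 0 -> no constraint.
No atom violates the condition. Therefore mu << nu.

yes


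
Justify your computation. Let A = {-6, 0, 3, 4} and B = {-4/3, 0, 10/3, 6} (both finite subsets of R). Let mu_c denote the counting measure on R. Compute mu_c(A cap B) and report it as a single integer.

Counting measure on a finite set equals cardinality. mu_c(A cap B) = |A cap B| (elements appearing in both).
Enumerating the elements of A that also lie in B gives 1 element(s).
So mu_c(A cap B) = 1.

1


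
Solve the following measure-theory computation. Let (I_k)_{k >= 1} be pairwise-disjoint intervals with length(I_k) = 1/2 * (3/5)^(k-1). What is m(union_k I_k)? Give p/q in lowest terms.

By countable additivity of the Lebesgue measure on pairwise disjoint measurable sets,
  m(union_{k >= 1} I_k) = sum_{k >= 1} m(I_k) = sum_{k >= 1} a * r^(k-1),
  with a = 1/2 and r = 3/5.
Since 0 < r = 3/5 < 1, the geometric series converges:
  sum_{k >= 1} a * r^(k-1) = a / (1 - r).
  = 1/2 / (1 - 3/5)
  = 1/2 / (2/5)
  = 5/4.

5/4


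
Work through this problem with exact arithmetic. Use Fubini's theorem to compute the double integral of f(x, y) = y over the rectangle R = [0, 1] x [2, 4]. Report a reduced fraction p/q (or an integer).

f(x, y) is a tensor product of a function of x and a function of y, and both factors are bounded continuous (hence Lebesgue integrable) on the rectangle, so Fubini's theorem applies:
  integral_R f d(m x m) = (integral_a1^b1 1 dx) * (integral_a2^b2 y dy).
Inner integral in x: integral_{0}^{1} 1 dx = (1^1 - 0^1)/1
  = 1.
Inner integral in y: integral_{2}^{4} y dy = (4^2 - 2^2)/2
  = 6.
Product: (1) * (6) = 6.

6


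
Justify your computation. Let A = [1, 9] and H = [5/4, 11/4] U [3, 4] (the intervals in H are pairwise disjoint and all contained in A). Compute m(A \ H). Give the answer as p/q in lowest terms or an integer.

The ambient interval has length m(A) = 9 - 1 = 8.
Since the holes are disjoint and sit inside A, by finite additivity
  m(H) = sum_i (b_i - a_i), and m(A \ H) = m(A) - m(H).
Computing the hole measures:
  m(H_1) = 11/4 - 5/4 = 3/2.
  m(H_2) = 4 - 3 = 1.
Summed: m(H) = 3/2 + 1 = 5/2.
So m(A \ H) = 8 - 5/2 = 11/2.

11/2


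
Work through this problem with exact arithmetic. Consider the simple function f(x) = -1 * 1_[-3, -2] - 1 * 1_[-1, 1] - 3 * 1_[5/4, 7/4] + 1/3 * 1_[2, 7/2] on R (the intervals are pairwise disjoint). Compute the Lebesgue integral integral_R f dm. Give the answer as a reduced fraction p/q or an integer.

For a simple function f = sum_i c_i * 1_{A_i} with disjoint A_i,
  integral f dm = sum_i c_i * m(A_i).
Lengths of the A_i:
  m(A_1) = -2 - (-3) = 1.
  m(A_2) = 1 - (-1) = 2.
  m(A_3) = 7/4 - 5/4 = 1/2.
  m(A_4) = 7/2 - 2 = 3/2.
Contributions c_i * m(A_i):
  (-1) * (1) = -1.
  (-1) * (2) = -2.
  (-3) * (1/2) = -3/2.
  (1/3) * (3/2) = 1/2.
Total: -1 - 2 - 3/2 + 1/2 = -4.

-4


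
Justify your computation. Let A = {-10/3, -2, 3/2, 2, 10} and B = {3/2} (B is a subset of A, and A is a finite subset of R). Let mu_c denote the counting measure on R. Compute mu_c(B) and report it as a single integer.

Counting measure assigns mu_c(E) = |E| (number of elements) when E is finite.
B has 1 element(s), so mu_c(B) = 1.

1


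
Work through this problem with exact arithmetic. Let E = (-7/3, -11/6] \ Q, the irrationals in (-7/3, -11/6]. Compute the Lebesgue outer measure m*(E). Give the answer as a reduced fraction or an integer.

The interval I = (-7/3, -11/6] has m(I) = -11/6 - (-7/3) = 1/2 (endpoints are measure-zero, so open/closed/half-open agree). Write I = (I cap Q) u (I \ Q). The rationals in I are countable, so m*(I cap Q) = 0 (cover each rational by intervals whose total length is arbitrarily small). By countable subadditivity m*(I) <= m*(I cap Q) + m*(I \ Q), hence m*(I \ Q) >= m(I) = 1/2. The reverse inequality m*(I \ Q) <= m*(I) = 1/2 is trivial since (I \ Q) is a subset of I. Therefore m*(I \ Q) = 1/2.

1/2


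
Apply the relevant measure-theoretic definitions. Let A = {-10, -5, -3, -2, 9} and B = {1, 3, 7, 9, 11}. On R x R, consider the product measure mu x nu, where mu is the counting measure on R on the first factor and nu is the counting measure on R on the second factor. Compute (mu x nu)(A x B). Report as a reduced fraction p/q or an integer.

For a measurable rectangle A x B, the product measure satisfies
  (mu x nu)(A x B) = mu(A) * nu(B).
  mu(A) = 5.
  nu(B) = 5.
  (mu x nu)(A x B) = 5 * 5 = 25.

25


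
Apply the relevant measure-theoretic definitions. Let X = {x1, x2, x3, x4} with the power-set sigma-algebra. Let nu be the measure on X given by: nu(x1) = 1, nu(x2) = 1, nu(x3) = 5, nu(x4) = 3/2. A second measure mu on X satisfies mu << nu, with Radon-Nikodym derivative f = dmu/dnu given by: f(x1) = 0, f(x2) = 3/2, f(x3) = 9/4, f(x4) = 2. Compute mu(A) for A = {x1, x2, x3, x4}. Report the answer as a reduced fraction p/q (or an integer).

By the defining property of the Radon-Nikodym derivative, for every measurable set A,
  mu(A) = integral_A f dnu.
Since nu is a discrete measure concentrated on the atoms of X, the integral over A reduces to the sum
  mu(A) = sum_{x in A} f(x) * nu({x}).
Computing each term:
  x1: f(x1) * nu(x1) = 0 * 1 = 0.
  x2: f(x2) * nu(x2) = 3/2 * 1 = 3/2.
  x3: f(x3) * nu(x3) = 9/4 * 5 = 45/4.
  x4: f(x4) * nu(x4) = 2 * 3/2 = 3.
Summing: mu(A) = 0 + 3/2 + 45/4 + 3 = 63/4.

63/4


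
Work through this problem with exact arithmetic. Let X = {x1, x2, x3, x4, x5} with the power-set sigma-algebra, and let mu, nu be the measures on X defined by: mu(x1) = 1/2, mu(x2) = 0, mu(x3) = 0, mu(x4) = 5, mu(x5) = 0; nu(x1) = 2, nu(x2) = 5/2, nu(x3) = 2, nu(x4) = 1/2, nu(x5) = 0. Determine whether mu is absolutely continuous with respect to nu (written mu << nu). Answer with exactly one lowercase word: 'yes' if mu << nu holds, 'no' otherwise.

mu << nu means: every nu-null measurable set is also mu-null; equivalently, for every atom x, if nu({x}) = 0 then mu({x}) = 0.
Checking each atom:
  x1: nu = 2 > 0 -> no constraint.
  x2: nu = 5/2 > 0 -> no constraint.
  x3: nu = 2 > 0 -> no constraint.
  x4: nu = 1/2 > 0 -> no constraint.
  x5: nu = 0, mu = 0 -> consistent with mu << nu.
No atom violates the condition. Therefore mu << nu.

yes


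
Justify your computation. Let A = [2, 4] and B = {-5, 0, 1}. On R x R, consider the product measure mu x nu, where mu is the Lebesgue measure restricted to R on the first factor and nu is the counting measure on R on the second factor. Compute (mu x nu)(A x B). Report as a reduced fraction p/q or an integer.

For a measurable rectangle A x B, the product measure satisfies
  (mu x nu)(A x B) = mu(A) * nu(B).
  mu(A) = 2.
  nu(B) = 3.
  (mu x nu)(A x B) = 2 * 3 = 6.

6


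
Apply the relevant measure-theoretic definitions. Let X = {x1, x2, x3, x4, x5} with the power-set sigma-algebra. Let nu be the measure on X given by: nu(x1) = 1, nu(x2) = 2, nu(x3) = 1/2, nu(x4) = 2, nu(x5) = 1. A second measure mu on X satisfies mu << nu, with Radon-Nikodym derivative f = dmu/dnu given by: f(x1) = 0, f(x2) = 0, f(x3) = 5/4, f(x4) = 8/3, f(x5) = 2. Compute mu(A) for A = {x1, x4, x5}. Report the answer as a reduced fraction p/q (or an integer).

By the defining property of the Radon-Nikodym derivative, for every measurable set A,
  mu(A) = integral_A f dnu.
Since nu is a discrete measure concentrated on the atoms of X, the integral over A reduces to the sum
  mu(A) = sum_{x in A} f(x) * nu({x}).
Computing each term:
  x1: f(x1) * nu(x1) = 0 * 1 = 0.
  x4: f(x4) * nu(x4) = 8/3 * 2 = 16/3.
  x5: f(x5) * nu(x5) = 2 * 1 = 2.
Summing: mu(A) = 0 + 16/3 + 2 = 22/3.

22/3


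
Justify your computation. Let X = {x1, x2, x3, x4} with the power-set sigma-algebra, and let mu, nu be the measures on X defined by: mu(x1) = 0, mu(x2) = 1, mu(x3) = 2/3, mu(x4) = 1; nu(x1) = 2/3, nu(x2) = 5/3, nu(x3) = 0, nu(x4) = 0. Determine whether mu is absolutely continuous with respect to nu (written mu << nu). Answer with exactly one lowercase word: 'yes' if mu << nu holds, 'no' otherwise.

mu << nu means: every nu-null measurable set is also mu-null; equivalently, for every atom x, if nu({x}) = 0 then mu({x}) = 0.
Checking each atom:
  x1: nu = 2/3 > 0 -> no constraint.
  x2: nu = 5/3 > 0 -> no constraint.
  x3: nu = 0, mu = 2/3 > 0 -> violates mu << nu.
  x4: nu = 0, mu = 1 > 0 -> violates mu << nu.
The atom(s) x3, x4 violate the condition (nu = 0 but mu > 0). Therefore mu is NOT absolutely continuous w.r.t. nu.

no


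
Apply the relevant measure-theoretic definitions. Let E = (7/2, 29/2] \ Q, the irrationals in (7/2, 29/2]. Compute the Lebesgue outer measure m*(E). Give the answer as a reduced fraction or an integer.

The interval I = (7/2, 29/2] has m(I) = 29/2 - 7/2 = 11 (endpoints are measure-zero, so open/closed/half-open agree). Write I = (I cap Q) u (I \ Q). The rationals in I are countable, so m*(I cap Q) = 0 (cover each rational by intervals whose total length is arbitrarily small). By countable subadditivity m*(I) <= m*(I cap Q) + m*(I \ Q), hence m*(I \ Q) >= m(I) = 11. The reverse inequality m*(I \ Q) <= m*(I) = 11 is trivial since (I \ Q) is a subset of I. Therefore m*(I \ Q) = 11.

11


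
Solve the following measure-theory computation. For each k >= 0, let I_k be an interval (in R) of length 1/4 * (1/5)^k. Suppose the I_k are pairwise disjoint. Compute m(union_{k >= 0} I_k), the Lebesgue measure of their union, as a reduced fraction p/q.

By countable additivity of the Lebesgue measure on pairwise disjoint measurable sets,
  m(union_{k >= 0} I_k) = sum_{k >= 0} m(I_k) = sum_{k >= 0} a * r^k,
  with a = 1/4 and r = 1/5.
Since 0 < r = 1/5 < 1, the geometric series converges:
  sum_{k >= 0} a * r^k = a / (1 - r).
  = 1/4 / (1 - 1/5)
  = 1/4 / (4/5)
  = 5/16.

5/16


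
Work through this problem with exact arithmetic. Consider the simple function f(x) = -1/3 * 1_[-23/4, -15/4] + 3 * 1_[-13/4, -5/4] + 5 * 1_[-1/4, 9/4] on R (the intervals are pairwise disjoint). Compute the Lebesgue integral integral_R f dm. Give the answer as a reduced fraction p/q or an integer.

For a simple function f = sum_i c_i * 1_{A_i} with disjoint A_i,
  integral f dm = sum_i c_i * m(A_i).
Lengths of the A_i:
  m(A_1) = -15/4 - (-23/4) = 2.
  m(A_2) = -5/4 - (-13/4) = 2.
  m(A_3) = 9/4 - (-1/4) = 5/2.
Contributions c_i * m(A_i):
  (-1/3) * (2) = -2/3.
  (3) * (2) = 6.
  (5) * (5/2) = 25/2.
Total: -2/3 + 6 + 25/2 = 107/6.

107/6


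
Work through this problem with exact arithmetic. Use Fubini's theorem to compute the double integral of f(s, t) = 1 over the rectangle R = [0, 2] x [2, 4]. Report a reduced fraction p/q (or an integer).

f(s, t) is a tensor product of a function of s and a function of t, and both factors are bounded continuous (hence Lebesgue integrable) on the rectangle, so Fubini's theorem applies:
  integral_R f d(m x m) = (integral_a1^b1 1 ds) * (integral_a2^b2 1 dt).
Inner integral in s: integral_{0}^{2} 1 ds = (2^1 - 0^1)/1
  = 2.
Inner integral in t: integral_{2}^{4} 1 dt = (4^1 - 2^1)/1
  = 2.
Product: (2) * (2) = 4.

4


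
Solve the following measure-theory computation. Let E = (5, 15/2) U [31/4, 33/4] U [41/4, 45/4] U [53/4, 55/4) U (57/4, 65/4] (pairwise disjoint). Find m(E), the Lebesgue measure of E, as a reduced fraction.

For pairwise disjoint intervals, m(union_i I_i) = sum_i m(I_i),
and m is invariant under swapping open/closed endpoints (single points have measure 0).
So m(E) = sum_i (b_i - a_i).
  I_1 has length 15/2 - 5 = 5/2.
  I_2 has length 33/4 - 31/4 = 1/2.
  I_3 has length 45/4 - 41/4 = 1.
  I_4 has length 55/4 - 53/4 = 1/2.
  I_5 has length 65/4 - 57/4 = 2.
Summing:
  m(E) = 5/2 + 1/2 + 1 + 1/2 + 2 = 13/2.

13/2


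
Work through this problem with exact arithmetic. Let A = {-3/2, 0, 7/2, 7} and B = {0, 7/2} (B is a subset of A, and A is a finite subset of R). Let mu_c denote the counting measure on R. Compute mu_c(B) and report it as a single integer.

Counting measure assigns mu_c(E) = |E| (number of elements) when E is finite.
B has 2 element(s), so mu_c(B) = 2.

2


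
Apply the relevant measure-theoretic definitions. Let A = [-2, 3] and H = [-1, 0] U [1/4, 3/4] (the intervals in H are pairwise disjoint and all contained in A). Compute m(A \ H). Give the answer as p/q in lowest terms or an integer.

The ambient interval has length m(A) = 3 - (-2) = 5.
Since the holes are disjoint and sit inside A, by finite additivity
  m(H) = sum_i (b_i - a_i), and m(A \ H) = m(A) - m(H).
Computing the hole measures:
  m(H_1) = 0 - (-1) = 1.
  m(H_2) = 3/4 - 1/4 = 1/2.
Summed: m(H) = 1 + 1/2 = 3/2.
So m(A \ H) = 5 - 3/2 = 7/2.

7/2


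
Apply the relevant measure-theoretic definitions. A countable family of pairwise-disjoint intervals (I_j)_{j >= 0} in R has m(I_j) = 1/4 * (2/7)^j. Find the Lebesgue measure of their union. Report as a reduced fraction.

By countable additivity of the Lebesgue measure on pairwise disjoint measurable sets,
  m(union_{j >= 0} I_j) = sum_{j >= 0} m(I_j) = sum_{j >= 0} a * r^j,
  with a = 1/4 and r = 2/7.
Since 0 < r = 2/7 < 1, the geometric series converges:
  sum_{j >= 0} a * r^j = a / (1 - r).
  = 1/4 / (1 - 2/7)
  = 1/4 / (5/7)
  = 7/20.

7/20


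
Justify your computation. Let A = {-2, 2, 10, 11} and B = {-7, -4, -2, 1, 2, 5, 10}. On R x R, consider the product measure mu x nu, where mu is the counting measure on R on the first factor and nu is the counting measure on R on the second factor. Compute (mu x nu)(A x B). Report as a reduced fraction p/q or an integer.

For a measurable rectangle A x B, the product measure satisfies
  (mu x nu)(A x B) = mu(A) * nu(B).
  mu(A) = 4.
  nu(B) = 7.
  (mu x nu)(A x B) = 4 * 7 = 28.

28


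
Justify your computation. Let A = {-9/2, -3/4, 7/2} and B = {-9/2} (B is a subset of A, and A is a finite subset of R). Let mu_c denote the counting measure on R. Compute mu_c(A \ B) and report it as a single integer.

Counting measure assigns mu_c(E) = |E| (number of elements) when E is finite. For B subset A, A \ B is the set of elements of A not in B, so |A \ B| = |A| - |B|.
|A| = 3, |B| = 1, so mu_c(A \ B) = 3 - 1 = 2.

2


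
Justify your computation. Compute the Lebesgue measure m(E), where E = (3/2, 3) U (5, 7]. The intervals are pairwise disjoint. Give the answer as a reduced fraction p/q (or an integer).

For pairwise disjoint intervals, m(union_i I_i) = sum_i m(I_i),
and m is invariant under swapping open/closed endpoints (single points have measure 0).
So m(E) = sum_i (b_i - a_i).
  I_1 has length 3 - 3/2 = 3/2.
  I_2 has length 7 - 5 = 2.
Summing:
  m(E) = 3/2 + 2 = 7/2.

7/2


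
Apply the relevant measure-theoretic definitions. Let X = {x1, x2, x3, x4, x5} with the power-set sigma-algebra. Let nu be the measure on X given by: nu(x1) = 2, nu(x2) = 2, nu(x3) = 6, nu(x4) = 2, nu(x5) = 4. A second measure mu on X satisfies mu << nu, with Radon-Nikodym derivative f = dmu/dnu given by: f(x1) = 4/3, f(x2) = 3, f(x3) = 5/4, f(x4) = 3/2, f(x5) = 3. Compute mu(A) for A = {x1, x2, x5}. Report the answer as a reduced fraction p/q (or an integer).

By the defining property of the Radon-Nikodym derivative, for every measurable set A,
  mu(A) = integral_A f dnu.
Since nu is a discrete measure concentrated on the atoms of X, the integral over A reduces to the sum
  mu(A) = sum_{x in A} f(x) * nu({x}).
Computing each term:
  x1: f(x1) * nu(x1) = 4/3 * 2 = 8/3.
  x2: f(x2) * nu(x2) = 3 * 2 = 6.
  x5: f(x5) * nu(x5) = 3 * 4 = 12.
Summing: mu(A) = 8/3 + 6 + 12 = 62/3.

62/3


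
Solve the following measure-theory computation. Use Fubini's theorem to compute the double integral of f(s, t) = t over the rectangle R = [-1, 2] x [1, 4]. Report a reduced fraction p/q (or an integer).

f(s, t) is a tensor product of a function of s and a function of t, and both factors are bounded continuous (hence Lebesgue integrable) on the rectangle, so Fubini's theorem applies:
  integral_R f d(m x m) = (integral_a1^b1 1 ds) * (integral_a2^b2 t dt).
Inner integral in s: integral_{-1}^{2} 1 ds = (2^1 - (-1)^1)/1
  = 3.
Inner integral in t: integral_{1}^{4} t dt = (4^2 - 1^2)/2
  = 15/2.
Product: (3) * (15/2) = 45/2.

45/2


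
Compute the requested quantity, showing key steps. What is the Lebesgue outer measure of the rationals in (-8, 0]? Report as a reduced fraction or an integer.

The set Q cap (-8, 0] is countable (a subset of the countable set Q). Lebesgue outer measure of any countable set is 0: each singleton {q} has m*({q}) = 0, and by countable subadditivity m*(union_k {q_k}) <= sum_k m*({q_k}) = sum_k 0 = 0. The reverse inequality m*(E) >= 0 is automatic. So m*(Q cap (-8, 0]) = 0.

0


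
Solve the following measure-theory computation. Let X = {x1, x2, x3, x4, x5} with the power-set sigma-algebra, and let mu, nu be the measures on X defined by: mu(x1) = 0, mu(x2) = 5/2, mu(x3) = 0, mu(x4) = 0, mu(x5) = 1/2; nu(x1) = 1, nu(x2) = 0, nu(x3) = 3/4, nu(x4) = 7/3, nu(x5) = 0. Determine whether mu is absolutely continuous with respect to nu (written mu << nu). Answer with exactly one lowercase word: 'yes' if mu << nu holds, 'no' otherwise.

mu << nu means: every nu-null measurable set is also mu-null; equivalently, for every atom x, if nu({x}) = 0 then mu({x}) = 0.
Checking each atom:
  x1: nu = 1 > 0 -> no constraint.
  x2: nu = 0, mu = 5/2 > 0 -> violates mu << nu.
  x3: nu = 3/4 > 0 -> no constraint.
  x4: nu = 7/3 > 0 -> no constraint.
  x5: nu = 0, mu = 1/2 > 0 -> violates mu << nu.
The atom(s) x2, x5 violate the condition (nu = 0 but mu > 0). Therefore mu is NOT absolutely continuous w.r.t. nu.

no


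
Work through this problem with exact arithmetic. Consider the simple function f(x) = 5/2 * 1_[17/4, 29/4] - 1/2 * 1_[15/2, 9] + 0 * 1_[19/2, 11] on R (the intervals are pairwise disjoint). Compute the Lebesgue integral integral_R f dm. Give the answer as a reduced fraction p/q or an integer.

For a simple function f = sum_i c_i * 1_{A_i} with disjoint A_i,
  integral f dm = sum_i c_i * m(A_i).
Lengths of the A_i:
  m(A_1) = 29/4 - 17/4 = 3.
  m(A_2) = 9 - 15/2 = 3/2.
  m(A_3) = 11 - 19/2 = 3/2.
Contributions c_i * m(A_i):
  (5/2) * (3) = 15/2.
  (-1/2) * (3/2) = -3/4.
  (0) * (3/2) = 0.
Total: 15/2 - 3/4 + 0 = 27/4.

27/4


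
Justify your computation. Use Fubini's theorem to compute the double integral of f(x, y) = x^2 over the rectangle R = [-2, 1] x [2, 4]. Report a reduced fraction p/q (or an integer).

f(x, y) is a tensor product of a function of x and a function of y, and both factors are bounded continuous (hence Lebesgue integrable) on the rectangle, so Fubini's theorem applies:
  integral_R f d(m x m) = (integral_a1^b1 x^2 dx) * (integral_a2^b2 1 dy).
Inner integral in x: integral_{-2}^{1} x^2 dx = (1^3 - (-2)^3)/3
  = 3.
Inner integral in y: integral_{2}^{4} 1 dy = (4^1 - 2^1)/1
  = 2.
Product: (3) * (2) = 6.

6


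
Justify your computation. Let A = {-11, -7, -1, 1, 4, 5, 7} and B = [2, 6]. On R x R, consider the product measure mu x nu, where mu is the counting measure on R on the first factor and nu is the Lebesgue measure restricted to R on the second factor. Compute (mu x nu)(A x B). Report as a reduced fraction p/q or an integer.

For a measurable rectangle A x B, the product measure satisfies
  (mu x nu)(A x B) = mu(A) * nu(B).
  mu(A) = 7.
  nu(B) = 4.
  (mu x nu)(A x B) = 7 * 4 = 28.

28


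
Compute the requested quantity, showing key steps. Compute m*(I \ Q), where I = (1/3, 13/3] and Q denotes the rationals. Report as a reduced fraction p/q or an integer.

The interval I = (1/3, 13/3] has m(I) = 13/3 - 1/3 = 4 (endpoints are measure-zero, so open/closed/half-open agree). Write I = (I cap Q) u (I \ Q). The rationals in I are countable, so m*(I cap Q) = 0 (cover each rational by intervals whose total length is arbitrarily small). By countable subadditivity m*(I) <= m*(I cap Q) + m*(I \ Q), hence m*(I \ Q) >= m(I) = 4. The reverse inequality m*(I \ Q) <= m*(I) = 4 is trivial since (I \ Q) is a subset of I. Therefore m*(I \ Q) = 4.

4


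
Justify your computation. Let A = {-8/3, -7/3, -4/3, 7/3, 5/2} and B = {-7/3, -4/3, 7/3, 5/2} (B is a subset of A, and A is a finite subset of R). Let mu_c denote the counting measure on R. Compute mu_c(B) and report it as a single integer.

Counting measure assigns mu_c(E) = |E| (number of elements) when E is finite.
B has 4 element(s), so mu_c(B) = 4.

4


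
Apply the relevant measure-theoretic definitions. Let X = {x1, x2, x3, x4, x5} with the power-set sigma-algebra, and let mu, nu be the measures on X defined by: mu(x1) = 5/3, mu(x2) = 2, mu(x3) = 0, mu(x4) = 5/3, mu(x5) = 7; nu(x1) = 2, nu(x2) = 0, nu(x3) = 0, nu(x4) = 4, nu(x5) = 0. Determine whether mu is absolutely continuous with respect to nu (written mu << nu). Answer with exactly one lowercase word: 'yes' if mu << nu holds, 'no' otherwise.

mu << nu means: every nu-null measurable set is also mu-null; equivalently, for every atom x, if nu({x}) = 0 then mu({x}) = 0.
Checking each atom:
  x1: nu = 2 > 0 -> no constraint.
  x2: nu = 0, mu = 2 > 0 -> violates mu << nu.
  x3: nu = 0, mu = 0 -> consistent with mu << nu.
  x4: nu = 4 > 0 -> no constraint.
  x5: nu = 0, mu = 7 > 0 -> violates mu << nu.
The atom(s) x2, x5 violate the condition (nu = 0 but mu > 0). Therefore mu is NOT absolutely continuous w.r.t. nu.

no


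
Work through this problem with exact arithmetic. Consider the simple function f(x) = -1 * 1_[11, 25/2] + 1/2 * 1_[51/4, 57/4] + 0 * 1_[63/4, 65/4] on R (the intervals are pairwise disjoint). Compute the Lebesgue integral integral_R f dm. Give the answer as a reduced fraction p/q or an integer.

For a simple function f = sum_i c_i * 1_{A_i} with disjoint A_i,
  integral f dm = sum_i c_i * m(A_i).
Lengths of the A_i:
  m(A_1) = 25/2 - 11 = 3/2.
  m(A_2) = 57/4 - 51/4 = 3/2.
  m(A_3) = 65/4 - 63/4 = 1/2.
Contributions c_i * m(A_i):
  (-1) * (3/2) = -3/2.
  (1/2) * (3/2) = 3/4.
  (0) * (1/2) = 0.
Total: -3/2 + 3/4 + 0 = -3/4.

-3/4


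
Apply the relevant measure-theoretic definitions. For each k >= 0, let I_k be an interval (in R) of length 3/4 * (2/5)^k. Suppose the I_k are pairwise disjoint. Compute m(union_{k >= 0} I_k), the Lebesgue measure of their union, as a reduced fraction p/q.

By countable additivity of the Lebesgue measure on pairwise disjoint measurable sets,
  m(union_{k >= 0} I_k) = sum_{k >= 0} m(I_k) = sum_{k >= 0} a * r^k,
  with a = 3/4 and r = 2/5.
Since 0 < r = 2/5 < 1, the geometric series converges:
  sum_{k >= 0} a * r^k = a / (1 - r).
  = 3/4 / (1 - 2/5)
  = 3/4 / (3/5)
  = 5/4.

5/4


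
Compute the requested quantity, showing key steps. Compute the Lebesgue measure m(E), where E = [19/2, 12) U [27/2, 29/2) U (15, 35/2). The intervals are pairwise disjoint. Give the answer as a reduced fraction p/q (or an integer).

For pairwise disjoint intervals, m(union_i I_i) = sum_i m(I_i),
and m is invariant under swapping open/closed endpoints (single points have measure 0).
So m(E) = sum_i (b_i - a_i).
  I_1 has length 12 - 19/2 = 5/2.
  I_2 has length 29/2 - 27/2 = 1.
  I_3 has length 35/2 - 15 = 5/2.
Summing:
  m(E) = 5/2 + 1 + 5/2 = 6.

6


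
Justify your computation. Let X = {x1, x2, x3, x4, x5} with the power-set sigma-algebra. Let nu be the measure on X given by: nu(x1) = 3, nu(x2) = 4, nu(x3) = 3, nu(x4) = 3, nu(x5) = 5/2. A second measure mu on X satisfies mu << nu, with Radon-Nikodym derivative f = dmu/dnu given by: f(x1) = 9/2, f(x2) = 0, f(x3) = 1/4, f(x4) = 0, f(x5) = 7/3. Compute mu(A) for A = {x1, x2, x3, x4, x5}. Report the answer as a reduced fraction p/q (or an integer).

By the defining property of the Radon-Nikodym derivative, for every measurable set A,
  mu(A) = integral_A f dnu.
Since nu is a discrete measure concentrated on the atoms of X, the integral over A reduces to the sum
  mu(A) = sum_{x in A} f(x) * nu({x}).
Computing each term:
  x1: f(x1) * nu(x1) = 9/2 * 3 = 27/2.
  x2: f(x2) * nu(x2) = 0 * 4 = 0.
  x3: f(x3) * nu(x3) = 1/4 * 3 = 3/4.
  x4: f(x4) * nu(x4) = 0 * 3 = 0.
  x5: f(x5) * nu(x5) = 7/3 * 5/2 = 35/6.
Summing: mu(A) = 27/2 + 0 + 3/4 + 0 + 35/6 = 241/12.

241/12


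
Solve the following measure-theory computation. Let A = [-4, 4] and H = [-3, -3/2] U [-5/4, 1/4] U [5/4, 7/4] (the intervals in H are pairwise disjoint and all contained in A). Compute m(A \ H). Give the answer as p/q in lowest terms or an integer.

The ambient interval has length m(A) = 4 - (-4) = 8.
Since the holes are disjoint and sit inside A, by finite additivity
  m(H) = sum_i (b_i - a_i), and m(A \ H) = m(A) - m(H).
Computing the hole measures:
  m(H_1) = -3/2 - (-3) = 3/2.
  m(H_2) = 1/4 - (-5/4) = 3/2.
  m(H_3) = 7/4 - 5/4 = 1/2.
Summed: m(H) = 3/2 + 3/2 + 1/2 = 7/2.
So m(A \ H) = 8 - 7/2 = 9/2.

9/2


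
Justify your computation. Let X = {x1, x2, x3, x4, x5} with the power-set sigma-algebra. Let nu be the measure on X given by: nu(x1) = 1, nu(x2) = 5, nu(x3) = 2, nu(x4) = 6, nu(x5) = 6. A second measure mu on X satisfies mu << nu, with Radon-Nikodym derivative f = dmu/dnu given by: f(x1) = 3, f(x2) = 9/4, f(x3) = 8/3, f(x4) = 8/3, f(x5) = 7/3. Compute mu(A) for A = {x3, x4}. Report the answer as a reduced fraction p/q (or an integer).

By the defining property of the Radon-Nikodym derivative, for every measurable set A,
  mu(A) = integral_A f dnu.
Since nu is a discrete measure concentrated on the atoms of X, the integral over A reduces to the sum
  mu(A) = sum_{x in A} f(x) * nu({x}).
Computing each term:
  x3: f(x3) * nu(x3) = 8/3 * 2 = 16/3.
  x4: f(x4) * nu(x4) = 8/3 * 6 = 16.
Summing: mu(A) = 16/3 + 16 = 64/3.

64/3


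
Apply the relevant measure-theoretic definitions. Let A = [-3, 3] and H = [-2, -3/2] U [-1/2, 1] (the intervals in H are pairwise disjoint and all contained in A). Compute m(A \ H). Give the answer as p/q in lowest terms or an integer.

The ambient interval has length m(A) = 3 - (-3) = 6.
Since the holes are disjoint and sit inside A, by finite additivity
  m(H) = sum_i (b_i - a_i), and m(A \ H) = m(A) - m(H).
Computing the hole measures:
  m(H_1) = -3/2 - (-2) = 1/2.
  m(H_2) = 1 - (-1/2) = 3/2.
Summed: m(H) = 1/2 + 3/2 = 2.
So m(A \ H) = 6 - 2 = 4.

4


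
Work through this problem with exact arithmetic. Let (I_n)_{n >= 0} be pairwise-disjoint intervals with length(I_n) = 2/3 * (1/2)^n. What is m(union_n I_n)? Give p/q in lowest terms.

By countable additivity of the Lebesgue measure on pairwise disjoint measurable sets,
  m(union_{n >= 0} I_n) = sum_{n >= 0} m(I_n) = sum_{n >= 0} a * r^n,
  with a = 2/3 and r = 1/2.
Since 0 < r = 1/2 < 1, the geometric series converges:
  sum_{n >= 0} a * r^n = a / (1 - r).
  = 2/3 / (1 - 1/2)
  = 2/3 / (1/2)
  = 4/3.

4/3


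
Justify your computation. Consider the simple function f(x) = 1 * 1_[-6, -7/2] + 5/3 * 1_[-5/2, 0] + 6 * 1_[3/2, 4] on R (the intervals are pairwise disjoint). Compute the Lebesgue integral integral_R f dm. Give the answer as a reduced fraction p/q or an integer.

For a simple function f = sum_i c_i * 1_{A_i} with disjoint A_i,
  integral f dm = sum_i c_i * m(A_i).
Lengths of the A_i:
  m(A_1) = -7/2 - (-6) = 5/2.
  m(A_2) = 0 - (-5/2) = 5/2.
  m(A_3) = 4 - 3/2 = 5/2.
Contributions c_i * m(A_i):
  (1) * (5/2) = 5/2.
  (5/3) * (5/2) = 25/6.
  (6) * (5/2) = 15.
Total: 5/2 + 25/6 + 15 = 65/3.

65/3
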